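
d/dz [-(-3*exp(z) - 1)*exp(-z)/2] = -exp(-z)/2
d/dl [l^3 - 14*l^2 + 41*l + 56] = 3*l^2 - 28*l + 41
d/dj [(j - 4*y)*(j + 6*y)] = 2*j + 2*y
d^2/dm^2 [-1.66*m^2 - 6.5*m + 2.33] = -3.32000000000000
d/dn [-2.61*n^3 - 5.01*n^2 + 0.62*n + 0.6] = -7.83*n^2 - 10.02*n + 0.62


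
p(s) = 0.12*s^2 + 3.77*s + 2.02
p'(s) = 0.24*s + 3.77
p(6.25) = 30.27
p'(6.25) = 5.27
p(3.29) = 15.72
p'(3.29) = 4.56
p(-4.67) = -12.97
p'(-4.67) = 2.65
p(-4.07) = -11.34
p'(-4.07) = 2.79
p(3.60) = 17.15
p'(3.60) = 4.63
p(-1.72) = -4.11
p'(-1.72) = 3.36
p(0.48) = 3.86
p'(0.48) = 3.89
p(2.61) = 12.68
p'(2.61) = 4.40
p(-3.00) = -8.21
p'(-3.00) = 3.05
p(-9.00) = -22.19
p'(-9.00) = 1.61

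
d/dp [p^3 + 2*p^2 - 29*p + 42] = 3*p^2 + 4*p - 29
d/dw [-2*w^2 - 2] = -4*w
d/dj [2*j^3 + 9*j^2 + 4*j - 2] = 6*j^2 + 18*j + 4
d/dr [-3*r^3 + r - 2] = 1 - 9*r^2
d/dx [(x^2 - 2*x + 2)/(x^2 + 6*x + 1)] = 2*(4*x^2 - x - 7)/(x^4 + 12*x^3 + 38*x^2 + 12*x + 1)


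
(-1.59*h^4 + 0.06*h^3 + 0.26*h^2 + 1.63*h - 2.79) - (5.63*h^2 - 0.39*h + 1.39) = -1.59*h^4 + 0.06*h^3 - 5.37*h^2 + 2.02*h - 4.18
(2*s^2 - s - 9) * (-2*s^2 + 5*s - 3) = -4*s^4 + 12*s^3 + 7*s^2 - 42*s + 27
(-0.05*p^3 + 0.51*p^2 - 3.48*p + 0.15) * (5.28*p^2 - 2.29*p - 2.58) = -0.264*p^5 + 2.8073*p^4 - 19.4133*p^3 + 7.4454*p^2 + 8.6349*p - 0.387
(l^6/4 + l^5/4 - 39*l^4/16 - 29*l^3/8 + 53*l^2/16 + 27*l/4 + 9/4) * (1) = l^6/4 + l^5/4 - 39*l^4/16 - 29*l^3/8 + 53*l^2/16 + 27*l/4 + 9/4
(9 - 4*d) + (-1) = 8 - 4*d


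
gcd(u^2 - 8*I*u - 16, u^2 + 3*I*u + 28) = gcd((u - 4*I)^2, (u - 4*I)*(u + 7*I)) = u - 4*I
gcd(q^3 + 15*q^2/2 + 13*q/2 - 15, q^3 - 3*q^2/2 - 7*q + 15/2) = q^2 + 3*q/2 - 5/2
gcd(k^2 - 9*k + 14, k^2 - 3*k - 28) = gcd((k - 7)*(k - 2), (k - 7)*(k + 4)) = k - 7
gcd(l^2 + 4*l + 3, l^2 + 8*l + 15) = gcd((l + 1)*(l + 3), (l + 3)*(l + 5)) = l + 3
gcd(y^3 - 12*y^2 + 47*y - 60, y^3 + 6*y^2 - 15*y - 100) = y - 4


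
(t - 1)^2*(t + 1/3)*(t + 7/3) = t^4 + 2*t^3/3 - 32*t^2/9 + 10*t/9 + 7/9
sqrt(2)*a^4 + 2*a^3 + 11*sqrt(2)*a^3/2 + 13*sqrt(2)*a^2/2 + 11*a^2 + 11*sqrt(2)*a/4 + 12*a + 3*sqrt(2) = (a + 3/2)*(a + 4)*(a + sqrt(2)/2)*(sqrt(2)*a + 1)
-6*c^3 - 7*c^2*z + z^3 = (-3*c + z)*(c + z)*(2*c + z)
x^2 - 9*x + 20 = (x - 5)*(x - 4)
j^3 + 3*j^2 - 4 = (j - 1)*(j + 2)^2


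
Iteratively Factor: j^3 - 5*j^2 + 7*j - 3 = (j - 1)*(j^2 - 4*j + 3) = (j - 1)^2*(j - 3)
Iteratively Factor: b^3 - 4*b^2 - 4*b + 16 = (b - 2)*(b^2 - 2*b - 8) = (b - 2)*(b + 2)*(b - 4)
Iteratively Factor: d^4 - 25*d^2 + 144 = (d + 3)*(d^3 - 3*d^2 - 16*d + 48) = (d - 3)*(d + 3)*(d^2 - 16) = (d - 3)*(d + 3)*(d + 4)*(d - 4)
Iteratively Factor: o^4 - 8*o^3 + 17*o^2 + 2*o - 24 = (o - 2)*(o^3 - 6*o^2 + 5*o + 12) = (o - 2)*(o + 1)*(o^2 - 7*o + 12) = (o - 4)*(o - 2)*(o + 1)*(o - 3)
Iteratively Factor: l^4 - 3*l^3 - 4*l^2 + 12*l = (l - 2)*(l^3 - l^2 - 6*l) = l*(l - 2)*(l^2 - l - 6) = l*(l - 3)*(l - 2)*(l + 2)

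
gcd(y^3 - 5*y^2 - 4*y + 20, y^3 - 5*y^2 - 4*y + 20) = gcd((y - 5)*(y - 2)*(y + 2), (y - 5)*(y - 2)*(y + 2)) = y^3 - 5*y^2 - 4*y + 20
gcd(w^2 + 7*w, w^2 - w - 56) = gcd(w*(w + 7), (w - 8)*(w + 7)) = w + 7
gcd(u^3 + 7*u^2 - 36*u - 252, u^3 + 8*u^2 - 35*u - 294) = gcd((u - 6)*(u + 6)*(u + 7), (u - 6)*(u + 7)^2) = u^2 + u - 42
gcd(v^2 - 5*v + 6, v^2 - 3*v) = v - 3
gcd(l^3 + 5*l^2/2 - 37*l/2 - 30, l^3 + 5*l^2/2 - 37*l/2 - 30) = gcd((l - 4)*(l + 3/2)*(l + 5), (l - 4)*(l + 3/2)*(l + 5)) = l^3 + 5*l^2/2 - 37*l/2 - 30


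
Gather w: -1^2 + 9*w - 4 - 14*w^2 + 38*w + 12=-14*w^2 + 47*w + 7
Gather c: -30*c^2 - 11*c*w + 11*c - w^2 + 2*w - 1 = -30*c^2 + c*(11 - 11*w) - w^2 + 2*w - 1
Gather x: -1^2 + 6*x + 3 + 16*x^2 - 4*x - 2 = 16*x^2 + 2*x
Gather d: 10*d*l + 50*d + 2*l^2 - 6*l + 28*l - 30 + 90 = d*(10*l + 50) + 2*l^2 + 22*l + 60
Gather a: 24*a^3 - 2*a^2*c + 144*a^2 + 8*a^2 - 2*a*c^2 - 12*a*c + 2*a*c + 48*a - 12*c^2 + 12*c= 24*a^3 + a^2*(152 - 2*c) + a*(-2*c^2 - 10*c + 48) - 12*c^2 + 12*c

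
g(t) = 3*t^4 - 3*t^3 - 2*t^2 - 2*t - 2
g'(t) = 12*t^3 - 9*t^2 - 4*t - 2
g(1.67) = -1.56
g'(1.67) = 22.11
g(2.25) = 26.09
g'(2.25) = 80.12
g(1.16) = -6.26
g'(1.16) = -0.02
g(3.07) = 152.69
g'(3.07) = 248.11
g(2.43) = 42.89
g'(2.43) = 107.32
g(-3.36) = 478.31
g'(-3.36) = -545.36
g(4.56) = 959.96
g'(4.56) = 930.44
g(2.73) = 83.23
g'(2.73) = 164.16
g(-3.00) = 310.00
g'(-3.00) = -395.00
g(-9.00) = 21724.00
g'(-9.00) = -9443.00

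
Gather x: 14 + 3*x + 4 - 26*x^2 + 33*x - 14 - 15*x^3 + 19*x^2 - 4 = -15*x^3 - 7*x^2 + 36*x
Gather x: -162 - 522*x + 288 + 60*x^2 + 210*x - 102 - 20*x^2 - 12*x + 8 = 40*x^2 - 324*x + 32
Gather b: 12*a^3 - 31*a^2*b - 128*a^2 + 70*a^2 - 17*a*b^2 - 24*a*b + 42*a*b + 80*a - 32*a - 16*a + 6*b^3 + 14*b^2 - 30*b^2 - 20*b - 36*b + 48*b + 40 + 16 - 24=12*a^3 - 58*a^2 + 32*a + 6*b^3 + b^2*(-17*a - 16) + b*(-31*a^2 + 18*a - 8) + 32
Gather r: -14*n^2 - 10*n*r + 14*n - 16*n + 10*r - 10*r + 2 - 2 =-14*n^2 - 10*n*r - 2*n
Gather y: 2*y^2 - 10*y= 2*y^2 - 10*y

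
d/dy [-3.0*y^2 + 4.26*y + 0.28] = 4.26 - 6.0*y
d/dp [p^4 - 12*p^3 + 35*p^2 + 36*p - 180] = 4*p^3 - 36*p^2 + 70*p + 36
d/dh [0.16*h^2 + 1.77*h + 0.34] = 0.32*h + 1.77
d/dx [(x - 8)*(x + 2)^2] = (x + 2)*(3*x - 14)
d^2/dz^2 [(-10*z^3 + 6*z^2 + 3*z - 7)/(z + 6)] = 2*(-10*z^3 - 180*z^2 - 1080*z + 191)/(z^3 + 18*z^2 + 108*z + 216)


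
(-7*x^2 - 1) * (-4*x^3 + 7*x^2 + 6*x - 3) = 28*x^5 - 49*x^4 - 38*x^3 + 14*x^2 - 6*x + 3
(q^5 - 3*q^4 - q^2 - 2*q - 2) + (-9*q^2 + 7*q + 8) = q^5 - 3*q^4 - 10*q^2 + 5*q + 6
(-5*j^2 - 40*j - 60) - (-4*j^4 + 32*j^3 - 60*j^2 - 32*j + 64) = 4*j^4 - 32*j^3 + 55*j^2 - 8*j - 124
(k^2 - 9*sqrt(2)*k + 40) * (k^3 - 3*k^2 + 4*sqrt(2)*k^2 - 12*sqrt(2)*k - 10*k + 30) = k^5 - 5*sqrt(2)*k^4 - 3*k^4 - 42*k^3 + 15*sqrt(2)*k^3 + 126*k^2 + 250*sqrt(2)*k^2 - 750*sqrt(2)*k - 400*k + 1200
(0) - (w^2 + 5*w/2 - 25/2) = -w^2 - 5*w/2 + 25/2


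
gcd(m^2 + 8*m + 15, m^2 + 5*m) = m + 5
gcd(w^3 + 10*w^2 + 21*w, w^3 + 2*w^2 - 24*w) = w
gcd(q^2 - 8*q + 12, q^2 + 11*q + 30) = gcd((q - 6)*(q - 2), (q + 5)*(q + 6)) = 1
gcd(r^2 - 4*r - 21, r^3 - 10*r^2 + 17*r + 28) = r - 7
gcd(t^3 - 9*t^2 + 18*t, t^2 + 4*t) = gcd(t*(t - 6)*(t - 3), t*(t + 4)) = t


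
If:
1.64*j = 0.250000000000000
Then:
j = 0.15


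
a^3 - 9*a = a*(a - 3)*(a + 3)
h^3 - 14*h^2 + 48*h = h*(h - 8)*(h - 6)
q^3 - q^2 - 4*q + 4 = (q - 2)*(q - 1)*(q + 2)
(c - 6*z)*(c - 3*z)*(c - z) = c^3 - 10*c^2*z + 27*c*z^2 - 18*z^3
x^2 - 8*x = x*(x - 8)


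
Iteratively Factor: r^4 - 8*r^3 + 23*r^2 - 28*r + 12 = (r - 3)*(r^3 - 5*r^2 + 8*r - 4) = (r - 3)*(r - 2)*(r^2 - 3*r + 2) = (r - 3)*(r - 2)*(r - 1)*(r - 2)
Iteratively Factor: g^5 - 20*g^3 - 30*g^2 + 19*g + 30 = (g + 3)*(g^4 - 3*g^3 - 11*g^2 + 3*g + 10) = (g + 1)*(g + 3)*(g^3 - 4*g^2 - 7*g + 10) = (g + 1)*(g + 2)*(g + 3)*(g^2 - 6*g + 5) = (g - 5)*(g + 1)*(g + 2)*(g + 3)*(g - 1)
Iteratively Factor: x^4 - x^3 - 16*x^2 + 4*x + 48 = (x + 3)*(x^3 - 4*x^2 - 4*x + 16) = (x - 2)*(x + 3)*(x^2 - 2*x - 8) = (x - 4)*(x - 2)*(x + 3)*(x + 2)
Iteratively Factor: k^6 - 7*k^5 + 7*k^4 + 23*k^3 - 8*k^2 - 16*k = (k - 4)*(k^5 - 3*k^4 - 5*k^3 + 3*k^2 + 4*k) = (k - 4)*(k - 1)*(k^4 - 2*k^3 - 7*k^2 - 4*k) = (k - 4)*(k - 1)*(k + 1)*(k^3 - 3*k^2 - 4*k) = (k - 4)^2*(k - 1)*(k + 1)*(k^2 + k) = (k - 4)^2*(k - 1)*(k + 1)^2*(k)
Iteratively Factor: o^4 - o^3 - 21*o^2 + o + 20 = (o - 1)*(o^3 - 21*o - 20) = (o - 1)*(o + 4)*(o^2 - 4*o - 5) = (o - 1)*(o + 1)*(o + 4)*(o - 5)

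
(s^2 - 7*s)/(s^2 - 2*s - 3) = s*(7 - s)/(-s^2 + 2*s + 3)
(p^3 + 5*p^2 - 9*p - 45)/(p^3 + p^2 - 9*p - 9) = (p + 5)/(p + 1)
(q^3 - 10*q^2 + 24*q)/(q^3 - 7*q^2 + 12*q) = (q - 6)/(q - 3)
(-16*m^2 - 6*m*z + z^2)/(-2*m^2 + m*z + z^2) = (-8*m + z)/(-m + z)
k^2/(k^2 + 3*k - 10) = k^2/(k^2 + 3*k - 10)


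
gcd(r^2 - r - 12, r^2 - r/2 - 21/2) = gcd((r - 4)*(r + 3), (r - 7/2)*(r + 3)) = r + 3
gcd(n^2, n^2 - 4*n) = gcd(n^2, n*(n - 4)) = n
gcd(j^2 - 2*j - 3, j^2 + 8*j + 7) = j + 1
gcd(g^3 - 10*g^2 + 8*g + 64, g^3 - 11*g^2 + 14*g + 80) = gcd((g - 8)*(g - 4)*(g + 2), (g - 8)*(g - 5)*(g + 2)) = g^2 - 6*g - 16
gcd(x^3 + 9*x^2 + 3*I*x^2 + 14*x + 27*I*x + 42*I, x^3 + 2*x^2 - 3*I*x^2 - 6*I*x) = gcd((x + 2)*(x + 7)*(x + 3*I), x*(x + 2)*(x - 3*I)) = x + 2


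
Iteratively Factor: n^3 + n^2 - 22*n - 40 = (n - 5)*(n^2 + 6*n + 8) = (n - 5)*(n + 2)*(n + 4)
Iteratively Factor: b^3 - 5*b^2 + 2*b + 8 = (b + 1)*(b^2 - 6*b + 8) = (b - 4)*(b + 1)*(b - 2)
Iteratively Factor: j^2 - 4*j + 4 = (j - 2)*(j - 2)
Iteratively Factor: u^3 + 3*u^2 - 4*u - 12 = (u + 2)*(u^2 + u - 6) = (u - 2)*(u + 2)*(u + 3)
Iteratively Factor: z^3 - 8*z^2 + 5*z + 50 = (z - 5)*(z^2 - 3*z - 10) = (z - 5)*(z + 2)*(z - 5)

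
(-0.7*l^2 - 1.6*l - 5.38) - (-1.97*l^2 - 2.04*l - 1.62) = 1.27*l^2 + 0.44*l - 3.76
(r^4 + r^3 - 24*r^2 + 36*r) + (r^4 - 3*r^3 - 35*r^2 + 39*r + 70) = 2*r^4 - 2*r^3 - 59*r^2 + 75*r + 70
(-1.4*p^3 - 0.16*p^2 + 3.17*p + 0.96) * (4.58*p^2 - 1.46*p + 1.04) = -6.412*p^5 + 1.3112*p^4 + 13.2962*p^3 - 0.3978*p^2 + 1.8952*p + 0.9984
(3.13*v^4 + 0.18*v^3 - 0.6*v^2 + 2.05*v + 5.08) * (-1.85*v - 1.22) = -5.7905*v^5 - 4.1516*v^4 + 0.8904*v^3 - 3.0605*v^2 - 11.899*v - 6.1976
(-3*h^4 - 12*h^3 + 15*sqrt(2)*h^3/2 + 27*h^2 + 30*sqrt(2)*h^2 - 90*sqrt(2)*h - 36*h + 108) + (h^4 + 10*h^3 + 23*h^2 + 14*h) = -2*h^4 - 2*h^3 + 15*sqrt(2)*h^3/2 + 30*sqrt(2)*h^2 + 50*h^2 - 90*sqrt(2)*h - 22*h + 108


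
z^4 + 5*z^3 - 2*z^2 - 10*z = z*(z + 5)*(z - sqrt(2))*(z + sqrt(2))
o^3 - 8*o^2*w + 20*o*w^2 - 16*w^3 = (o - 4*w)*(o - 2*w)^2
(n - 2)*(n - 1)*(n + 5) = n^3 + 2*n^2 - 13*n + 10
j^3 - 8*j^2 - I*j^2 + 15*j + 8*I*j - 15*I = (j - 5)*(j - 3)*(j - I)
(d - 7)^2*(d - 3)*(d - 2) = d^4 - 19*d^3 + 125*d^2 - 329*d + 294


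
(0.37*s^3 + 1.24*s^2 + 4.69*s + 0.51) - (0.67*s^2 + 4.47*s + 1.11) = 0.37*s^3 + 0.57*s^2 + 0.220000000000001*s - 0.6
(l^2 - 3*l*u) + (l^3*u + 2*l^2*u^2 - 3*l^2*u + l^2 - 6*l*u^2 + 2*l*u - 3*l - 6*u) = l^3*u + 2*l^2*u^2 - 3*l^2*u + 2*l^2 - 6*l*u^2 - l*u - 3*l - 6*u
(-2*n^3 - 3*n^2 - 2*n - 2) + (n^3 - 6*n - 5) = -n^3 - 3*n^2 - 8*n - 7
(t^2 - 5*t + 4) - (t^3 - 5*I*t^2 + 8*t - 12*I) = -t^3 + t^2 + 5*I*t^2 - 13*t + 4 + 12*I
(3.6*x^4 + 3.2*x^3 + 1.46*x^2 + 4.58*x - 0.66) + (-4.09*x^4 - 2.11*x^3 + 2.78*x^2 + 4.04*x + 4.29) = -0.49*x^4 + 1.09*x^3 + 4.24*x^2 + 8.62*x + 3.63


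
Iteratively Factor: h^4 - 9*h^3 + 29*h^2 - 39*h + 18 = (h - 2)*(h^3 - 7*h^2 + 15*h - 9) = (h - 3)*(h - 2)*(h^2 - 4*h + 3) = (h - 3)*(h - 2)*(h - 1)*(h - 3)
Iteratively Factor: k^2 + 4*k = (k)*(k + 4)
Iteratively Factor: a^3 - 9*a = (a - 3)*(a^2 + 3*a) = (a - 3)*(a + 3)*(a)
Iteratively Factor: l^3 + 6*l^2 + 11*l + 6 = (l + 1)*(l^2 + 5*l + 6) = (l + 1)*(l + 2)*(l + 3)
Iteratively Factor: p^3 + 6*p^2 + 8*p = (p)*(p^2 + 6*p + 8) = p*(p + 4)*(p + 2)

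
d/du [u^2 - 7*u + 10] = 2*u - 7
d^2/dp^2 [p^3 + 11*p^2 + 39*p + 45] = 6*p + 22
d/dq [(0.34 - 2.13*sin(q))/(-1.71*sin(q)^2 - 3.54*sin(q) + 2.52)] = (-3.6423*sin(q)^2 + 1.1628*sin(q) - 4.164)*cos(q)/(2.9241*sin(q)^4 + 12.1068*sin(q)^3 + 3.9132*sin(q)^2 - 17.8416*sin(q) + 6.3504)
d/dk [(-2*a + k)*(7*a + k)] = 5*a + 2*k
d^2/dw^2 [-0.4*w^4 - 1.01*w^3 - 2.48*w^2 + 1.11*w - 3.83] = -4.8*w^2 - 6.06*w - 4.96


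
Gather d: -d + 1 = 1 - d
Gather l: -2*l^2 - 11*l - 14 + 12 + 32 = -2*l^2 - 11*l + 30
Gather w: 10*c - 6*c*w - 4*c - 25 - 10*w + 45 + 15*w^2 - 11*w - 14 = 6*c + 15*w^2 + w*(-6*c - 21) + 6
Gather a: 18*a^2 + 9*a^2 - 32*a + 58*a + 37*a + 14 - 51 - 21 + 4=27*a^2 + 63*a - 54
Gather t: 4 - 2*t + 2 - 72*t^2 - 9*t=-72*t^2 - 11*t + 6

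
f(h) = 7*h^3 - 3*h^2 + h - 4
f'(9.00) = 1648.00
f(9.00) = 4865.00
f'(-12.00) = 3097.00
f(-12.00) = -12544.00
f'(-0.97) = 26.58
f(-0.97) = -14.18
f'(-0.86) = 21.69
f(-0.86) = -11.53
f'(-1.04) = 29.95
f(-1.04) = -16.16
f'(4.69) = 434.78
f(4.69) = 656.83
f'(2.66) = 133.63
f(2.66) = 109.18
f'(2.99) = 170.80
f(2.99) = 159.29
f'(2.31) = 99.20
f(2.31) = 68.59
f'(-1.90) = 88.21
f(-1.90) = -64.74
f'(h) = 21*h^2 - 6*h + 1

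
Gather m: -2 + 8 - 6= 0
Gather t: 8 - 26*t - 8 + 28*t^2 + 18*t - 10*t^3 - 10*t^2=-10*t^3 + 18*t^2 - 8*t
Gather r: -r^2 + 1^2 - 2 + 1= -r^2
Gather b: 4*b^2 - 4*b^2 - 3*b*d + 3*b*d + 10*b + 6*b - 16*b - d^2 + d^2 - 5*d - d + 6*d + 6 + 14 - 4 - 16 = 0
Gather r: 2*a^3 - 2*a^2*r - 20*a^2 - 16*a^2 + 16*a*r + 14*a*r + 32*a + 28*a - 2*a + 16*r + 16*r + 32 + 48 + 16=2*a^3 - 36*a^2 + 58*a + r*(-2*a^2 + 30*a + 32) + 96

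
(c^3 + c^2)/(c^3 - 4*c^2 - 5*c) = c/(c - 5)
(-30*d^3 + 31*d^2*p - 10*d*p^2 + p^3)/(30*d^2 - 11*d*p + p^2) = (6*d^2 - 5*d*p + p^2)/(-6*d + p)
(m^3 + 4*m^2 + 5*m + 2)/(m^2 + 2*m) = m + 2 + 1/m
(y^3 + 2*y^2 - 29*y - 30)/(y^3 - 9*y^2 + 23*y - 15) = (y^2 + 7*y + 6)/(y^2 - 4*y + 3)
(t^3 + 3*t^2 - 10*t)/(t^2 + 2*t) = (t^2 + 3*t - 10)/(t + 2)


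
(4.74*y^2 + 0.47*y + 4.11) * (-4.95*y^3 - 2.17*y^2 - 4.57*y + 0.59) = -23.463*y^5 - 12.6123*y^4 - 43.0262*y^3 - 8.27*y^2 - 18.5054*y + 2.4249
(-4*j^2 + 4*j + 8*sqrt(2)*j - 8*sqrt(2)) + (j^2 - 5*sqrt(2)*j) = -3*j^2 + 4*j + 3*sqrt(2)*j - 8*sqrt(2)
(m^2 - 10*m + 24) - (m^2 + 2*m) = 24 - 12*m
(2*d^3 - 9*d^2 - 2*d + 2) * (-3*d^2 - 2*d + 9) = -6*d^5 + 23*d^4 + 42*d^3 - 83*d^2 - 22*d + 18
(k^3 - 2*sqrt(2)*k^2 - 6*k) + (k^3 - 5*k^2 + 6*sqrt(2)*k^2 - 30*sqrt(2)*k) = 2*k^3 - 5*k^2 + 4*sqrt(2)*k^2 - 30*sqrt(2)*k - 6*k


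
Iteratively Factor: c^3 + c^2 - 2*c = (c - 1)*(c^2 + 2*c) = (c - 1)*(c + 2)*(c)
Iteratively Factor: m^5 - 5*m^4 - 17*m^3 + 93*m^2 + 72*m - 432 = (m - 4)*(m^4 - m^3 - 21*m^2 + 9*m + 108) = (m - 4)*(m + 3)*(m^3 - 4*m^2 - 9*m + 36) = (m - 4)^2*(m + 3)*(m^2 - 9) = (m - 4)^2*(m - 3)*(m + 3)*(m + 3)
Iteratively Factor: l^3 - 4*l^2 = (l)*(l^2 - 4*l) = l^2*(l - 4)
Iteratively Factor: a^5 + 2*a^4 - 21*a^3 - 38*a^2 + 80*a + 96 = (a + 1)*(a^4 + a^3 - 22*a^2 - 16*a + 96) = (a + 1)*(a + 4)*(a^3 - 3*a^2 - 10*a + 24) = (a - 2)*(a + 1)*(a + 4)*(a^2 - a - 12) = (a - 2)*(a + 1)*(a + 3)*(a + 4)*(a - 4)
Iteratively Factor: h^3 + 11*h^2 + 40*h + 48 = (h + 4)*(h^2 + 7*h + 12) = (h + 3)*(h + 4)*(h + 4)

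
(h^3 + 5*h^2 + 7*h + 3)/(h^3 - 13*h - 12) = (h + 1)/(h - 4)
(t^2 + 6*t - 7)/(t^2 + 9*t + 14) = (t - 1)/(t + 2)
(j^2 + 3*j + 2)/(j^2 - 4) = (j + 1)/(j - 2)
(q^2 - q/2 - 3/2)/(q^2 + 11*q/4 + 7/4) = 2*(2*q - 3)/(4*q + 7)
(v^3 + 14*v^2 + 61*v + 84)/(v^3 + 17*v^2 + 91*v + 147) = (v + 4)/(v + 7)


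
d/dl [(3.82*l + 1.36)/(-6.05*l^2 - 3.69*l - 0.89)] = (23.111*l^2 + 16.456*l + 1.6186)/(36.6025*l^4 + 44.649*l^3 + 24.3851*l^2 + 6.5682*l + 0.7921)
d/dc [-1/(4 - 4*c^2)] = -c/(2*(c^2 - 1)^2)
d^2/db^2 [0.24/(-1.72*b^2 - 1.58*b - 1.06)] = (1.420032*b^2 + 1.304448*b - 0.24*(3.44*b + 1.58)*(6.88*b + 3.16) + 0.875136)/(1.72*b^2 + 1.58*b + 1.06)^3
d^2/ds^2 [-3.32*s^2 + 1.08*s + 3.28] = -6.64000000000000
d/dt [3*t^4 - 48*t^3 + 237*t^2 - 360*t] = 12*t^3 - 144*t^2 + 474*t - 360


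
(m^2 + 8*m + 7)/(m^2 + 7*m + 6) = (m + 7)/(m + 6)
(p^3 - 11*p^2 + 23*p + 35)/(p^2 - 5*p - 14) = (p^2 - 4*p - 5)/(p + 2)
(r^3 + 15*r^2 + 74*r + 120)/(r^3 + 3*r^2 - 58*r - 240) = (r + 4)/(r - 8)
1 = 1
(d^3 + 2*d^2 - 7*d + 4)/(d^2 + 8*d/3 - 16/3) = 3*(d^2 - 2*d + 1)/(3*d - 4)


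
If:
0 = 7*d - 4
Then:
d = 4/7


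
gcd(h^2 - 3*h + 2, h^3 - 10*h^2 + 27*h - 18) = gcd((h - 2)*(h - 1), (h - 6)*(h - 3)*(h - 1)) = h - 1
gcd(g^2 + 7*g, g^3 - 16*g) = g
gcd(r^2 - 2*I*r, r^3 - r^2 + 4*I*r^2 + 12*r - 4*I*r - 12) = r - 2*I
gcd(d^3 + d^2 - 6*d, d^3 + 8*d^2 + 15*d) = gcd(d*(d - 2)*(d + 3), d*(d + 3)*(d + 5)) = d^2 + 3*d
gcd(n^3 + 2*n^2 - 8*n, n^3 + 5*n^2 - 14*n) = n^2 - 2*n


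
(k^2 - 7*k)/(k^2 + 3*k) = (k - 7)/(k + 3)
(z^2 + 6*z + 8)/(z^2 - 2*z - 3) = (z^2 + 6*z + 8)/(z^2 - 2*z - 3)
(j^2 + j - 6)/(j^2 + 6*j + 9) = (j - 2)/(j + 3)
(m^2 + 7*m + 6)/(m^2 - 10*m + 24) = (m^2 + 7*m + 6)/(m^2 - 10*m + 24)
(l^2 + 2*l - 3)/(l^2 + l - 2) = (l + 3)/(l + 2)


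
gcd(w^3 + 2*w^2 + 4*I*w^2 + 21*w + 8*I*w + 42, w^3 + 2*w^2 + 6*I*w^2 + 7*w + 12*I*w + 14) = w^2 + w*(2 + 7*I) + 14*I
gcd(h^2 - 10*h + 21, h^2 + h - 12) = h - 3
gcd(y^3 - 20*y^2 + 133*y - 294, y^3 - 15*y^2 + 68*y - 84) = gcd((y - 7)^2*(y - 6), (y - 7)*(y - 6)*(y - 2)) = y^2 - 13*y + 42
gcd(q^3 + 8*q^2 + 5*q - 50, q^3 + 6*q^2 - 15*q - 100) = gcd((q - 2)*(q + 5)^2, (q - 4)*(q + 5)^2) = q^2 + 10*q + 25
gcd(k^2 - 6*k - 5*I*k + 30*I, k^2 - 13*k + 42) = k - 6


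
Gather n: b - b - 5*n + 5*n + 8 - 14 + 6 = 0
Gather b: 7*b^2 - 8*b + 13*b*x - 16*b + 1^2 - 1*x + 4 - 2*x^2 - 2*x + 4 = 7*b^2 + b*(13*x - 24) - 2*x^2 - 3*x + 9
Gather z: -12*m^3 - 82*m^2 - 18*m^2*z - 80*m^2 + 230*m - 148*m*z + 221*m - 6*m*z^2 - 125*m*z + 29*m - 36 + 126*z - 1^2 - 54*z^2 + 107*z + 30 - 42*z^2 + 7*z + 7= -12*m^3 - 162*m^2 + 480*m + z^2*(-6*m - 96) + z*(-18*m^2 - 273*m + 240)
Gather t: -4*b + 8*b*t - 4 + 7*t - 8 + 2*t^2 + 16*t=-4*b + 2*t^2 + t*(8*b + 23) - 12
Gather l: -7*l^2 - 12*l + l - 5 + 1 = -7*l^2 - 11*l - 4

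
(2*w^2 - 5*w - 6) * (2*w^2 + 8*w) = 4*w^4 + 6*w^3 - 52*w^2 - 48*w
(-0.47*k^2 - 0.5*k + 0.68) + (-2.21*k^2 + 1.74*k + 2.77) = -2.68*k^2 + 1.24*k + 3.45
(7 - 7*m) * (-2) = 14*m - 14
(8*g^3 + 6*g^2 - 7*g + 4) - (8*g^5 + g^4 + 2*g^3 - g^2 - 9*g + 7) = -8*g^5 - g^4 + 6*g^3 + 7*g^2 + 2*g - 3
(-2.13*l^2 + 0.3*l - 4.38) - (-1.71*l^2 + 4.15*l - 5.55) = -0.42*l^2 - 3.85*l + 1.17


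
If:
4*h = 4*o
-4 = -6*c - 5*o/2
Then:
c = 2/3 - 5*o/12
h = o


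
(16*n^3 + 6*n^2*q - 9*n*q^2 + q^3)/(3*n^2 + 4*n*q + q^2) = (16*n^2 - 10*n*q + q^2)/(3*n + q)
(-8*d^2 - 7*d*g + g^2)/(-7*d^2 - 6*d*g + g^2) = (8*d - g)/(7*d - g)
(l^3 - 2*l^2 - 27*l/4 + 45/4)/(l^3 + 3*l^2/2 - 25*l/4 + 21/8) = 2*(2*l^2 - l - 15)/(4*l^2 + 12*l - 7)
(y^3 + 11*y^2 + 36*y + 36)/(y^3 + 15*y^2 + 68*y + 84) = (y + 3)/(y + 7)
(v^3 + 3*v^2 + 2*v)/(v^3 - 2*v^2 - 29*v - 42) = v*(v + 1)/(v^2 - 4*v - 21)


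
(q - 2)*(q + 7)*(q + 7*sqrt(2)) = q^3 + 5*q^2 + 7*sqrt(2)*q^2 - 14*q + 35*sqrt(2)*q - 98*sqrt(2)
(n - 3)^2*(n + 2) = n^3 - 4*n^2 - 3*n + 18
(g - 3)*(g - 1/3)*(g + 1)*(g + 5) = g^4 + 8*g^3/3 - 14*g^2 - 32*g/3 + 5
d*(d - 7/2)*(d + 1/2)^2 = d^4 - 5*d^3/2 - 13*d^2/4 - 7*d/8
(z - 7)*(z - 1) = z^2 - 8*z + 7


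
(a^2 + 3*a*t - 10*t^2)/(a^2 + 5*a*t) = (a - 2*t)/a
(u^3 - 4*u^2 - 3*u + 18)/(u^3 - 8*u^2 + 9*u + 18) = (u^2 - u - 6)/(u^2 - 5*u - 6)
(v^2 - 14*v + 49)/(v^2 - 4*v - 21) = (v - 7)/(v + 3)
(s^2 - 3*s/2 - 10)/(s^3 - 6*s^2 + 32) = (s + 5/2)/(s^2 - 2*s - 8)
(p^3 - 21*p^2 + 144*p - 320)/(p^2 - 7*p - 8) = (p^2 - 13*p + 40)/(p + 1)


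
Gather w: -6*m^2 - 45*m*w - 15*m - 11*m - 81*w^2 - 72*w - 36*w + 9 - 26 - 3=-6*m^2 - 26*m - 81*w^2 + w*(-45*m - 108) - 20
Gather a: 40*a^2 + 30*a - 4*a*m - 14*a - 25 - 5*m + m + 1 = 40*a^2 + a*(16 - 4*m) - 4*m - 24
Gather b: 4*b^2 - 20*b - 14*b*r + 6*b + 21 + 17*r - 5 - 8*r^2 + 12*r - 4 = 4*b^2 + b*(-14*r - 14) - 8*r^2 + 29*r + 12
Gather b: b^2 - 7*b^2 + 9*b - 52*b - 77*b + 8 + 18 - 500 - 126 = -6*b^2 - 120*b - 600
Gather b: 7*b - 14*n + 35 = 7*b - 14*n + 35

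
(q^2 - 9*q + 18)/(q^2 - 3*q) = (q - 6)/q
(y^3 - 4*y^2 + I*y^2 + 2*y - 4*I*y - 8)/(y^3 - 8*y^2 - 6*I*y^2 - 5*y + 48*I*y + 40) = (y^2 + 2*y*(-2 + I) - 8*I)/(y^2 - y*(8 + 5*I) + 40*I)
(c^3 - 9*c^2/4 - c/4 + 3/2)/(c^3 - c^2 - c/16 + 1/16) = 4*(4*c^2 - 5*c - 6)/(16*c^2 - 1)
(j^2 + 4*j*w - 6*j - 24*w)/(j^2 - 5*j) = (j^2 + 4*j*w - 6*j - 24*w)/(j*(j - 5))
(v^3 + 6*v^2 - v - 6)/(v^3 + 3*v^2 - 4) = (v^2 + 7*v + 6)/(v^2 + 4*v + 4)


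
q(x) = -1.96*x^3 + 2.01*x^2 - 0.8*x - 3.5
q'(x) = -5.88*x^2 + 4.02*x - 0.8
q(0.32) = -3.61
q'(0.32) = -0.12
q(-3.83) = 139.16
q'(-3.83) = -102.45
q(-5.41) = 370.00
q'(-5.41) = -194.64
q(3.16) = -47.80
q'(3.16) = -46.81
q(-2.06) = 23.81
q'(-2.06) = -34.03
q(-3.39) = 98.67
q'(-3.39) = -82.00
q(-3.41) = 100.32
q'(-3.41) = -82.88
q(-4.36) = 200.65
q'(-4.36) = -130.10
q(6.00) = -359.30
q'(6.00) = -188.36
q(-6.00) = 497.02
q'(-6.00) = -236.60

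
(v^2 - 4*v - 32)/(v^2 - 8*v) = (v + 4)/v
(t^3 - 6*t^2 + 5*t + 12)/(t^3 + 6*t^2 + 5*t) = (t^2 - 7*t + 12)/(t*(t + 5))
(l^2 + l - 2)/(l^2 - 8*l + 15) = (l^2 + l - 2)/(l^2 - 8*l + 15)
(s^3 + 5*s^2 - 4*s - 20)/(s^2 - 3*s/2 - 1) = 2*(s^2 + 7*s + 10)/(2*s + 1)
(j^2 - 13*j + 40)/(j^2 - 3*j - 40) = (j - 5)/(j + 5)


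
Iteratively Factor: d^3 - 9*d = (d + 3)*(d^2 - 3*d) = (d - 3)*(d + 3)*(d)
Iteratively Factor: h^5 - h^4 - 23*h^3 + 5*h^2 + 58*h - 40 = (h - 5)*(h^4 + 4*h^3 - 3*h^2 - 10*h + 8) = (h - 5)*(h + 2)*(h^3 + 2*h^2 - 7*h + 4) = (h - 5)*(h - 1)*(h + 2)*(h^2 + 3*h - 4) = (h - 5)*(h - 1)*(h + 2)*(h + 4)*(h - 1)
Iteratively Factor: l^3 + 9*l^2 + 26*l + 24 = (l + 3)*(l^2 + 6*l + 8) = (l + 2)*(l + 3)*(l + 4)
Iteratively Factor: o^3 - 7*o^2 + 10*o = (o - 2)*(o^2 - 5*o) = (o - 5)*(o - 2)*(o)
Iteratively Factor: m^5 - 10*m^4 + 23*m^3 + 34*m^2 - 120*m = (m + 2)*(m^4 - 12*m^3 + 47*m^2 - 60*m) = (m - 4)*(m + 2)*(m^3 - 8*m^2 + 15*m) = (m - 5)*(m - 4)*(m + 2)*(m^2 - 3*m) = m*(m - 5)*(m - 4)*(m + 2)*(m - 3)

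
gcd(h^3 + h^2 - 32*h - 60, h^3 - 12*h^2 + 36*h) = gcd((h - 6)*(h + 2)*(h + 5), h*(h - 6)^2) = h - 6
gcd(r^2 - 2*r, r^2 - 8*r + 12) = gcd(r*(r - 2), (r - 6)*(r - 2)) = r - 2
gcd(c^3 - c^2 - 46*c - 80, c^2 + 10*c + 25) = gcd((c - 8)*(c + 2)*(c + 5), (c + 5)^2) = c + 5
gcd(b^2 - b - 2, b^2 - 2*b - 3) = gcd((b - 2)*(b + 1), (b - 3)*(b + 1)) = b + 1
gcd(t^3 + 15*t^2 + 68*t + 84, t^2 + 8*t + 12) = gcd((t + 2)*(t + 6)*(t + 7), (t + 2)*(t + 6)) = t^2 + 8*t + 12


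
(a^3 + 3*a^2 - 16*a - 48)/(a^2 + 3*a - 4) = (a^2 - a - 12)/(a - 1)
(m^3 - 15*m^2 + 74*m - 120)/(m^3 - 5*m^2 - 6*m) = (m^2 - 9*m + 20)/(m*(m + 1))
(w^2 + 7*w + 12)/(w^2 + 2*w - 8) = (w + 3)/(w - 2)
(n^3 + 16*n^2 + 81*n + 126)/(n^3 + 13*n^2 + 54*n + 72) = (n + 7)/(n + 4)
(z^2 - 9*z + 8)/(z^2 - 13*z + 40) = (z - 1)/(z - 5)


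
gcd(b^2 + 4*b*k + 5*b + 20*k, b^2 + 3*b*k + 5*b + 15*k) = b + 5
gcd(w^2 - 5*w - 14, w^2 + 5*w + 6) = w + 2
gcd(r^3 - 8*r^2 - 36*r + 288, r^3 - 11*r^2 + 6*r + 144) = r^2 - 14*r + 48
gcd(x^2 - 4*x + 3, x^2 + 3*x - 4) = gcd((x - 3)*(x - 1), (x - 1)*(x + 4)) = x - 1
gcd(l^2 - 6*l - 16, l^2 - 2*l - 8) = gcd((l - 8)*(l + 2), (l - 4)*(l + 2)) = l + 2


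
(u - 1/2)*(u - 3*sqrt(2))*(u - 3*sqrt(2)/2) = u^3 - 9*sqrt(2)*u^2/2 - u^2/2 + 9*sqrt(2)*u/4 + 9*u - 9/2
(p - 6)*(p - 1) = p^2 - 7*p + 6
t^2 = t^2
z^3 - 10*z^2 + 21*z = z*(z - 7)*(z - 3)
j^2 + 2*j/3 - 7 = (j - 7/3)*(j + 3)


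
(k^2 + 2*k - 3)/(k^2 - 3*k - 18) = (k - 1)/(k - 6)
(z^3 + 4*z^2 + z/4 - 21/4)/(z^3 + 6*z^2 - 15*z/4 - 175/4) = (2*z^2 + z - 3)/(2*z^2 + 5*z - 25)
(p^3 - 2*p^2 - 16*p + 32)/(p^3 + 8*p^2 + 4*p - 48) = (p - 4)/(p + 6)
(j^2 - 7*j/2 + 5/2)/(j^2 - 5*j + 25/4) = 2*(j - 1)/(2*j - 5)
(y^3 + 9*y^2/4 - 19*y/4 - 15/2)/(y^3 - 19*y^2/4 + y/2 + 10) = (y + 3)/(y - 4)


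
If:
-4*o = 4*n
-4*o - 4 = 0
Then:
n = 1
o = -1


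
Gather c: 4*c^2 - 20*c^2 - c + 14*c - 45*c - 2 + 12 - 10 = -16*c^2 - 32*c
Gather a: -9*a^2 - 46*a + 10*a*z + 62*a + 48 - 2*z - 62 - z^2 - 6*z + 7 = -9*a^2 + a*(10*z + 16) - z^2 - 8*z - 7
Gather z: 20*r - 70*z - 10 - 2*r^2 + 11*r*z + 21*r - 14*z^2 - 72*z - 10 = -2*r^2 + 41*r - 14*z^2 + z*(11*r - 142) - 20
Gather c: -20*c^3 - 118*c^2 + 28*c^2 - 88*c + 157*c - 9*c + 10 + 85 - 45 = -20*c^3 - 90*c^2 + 60*c + 50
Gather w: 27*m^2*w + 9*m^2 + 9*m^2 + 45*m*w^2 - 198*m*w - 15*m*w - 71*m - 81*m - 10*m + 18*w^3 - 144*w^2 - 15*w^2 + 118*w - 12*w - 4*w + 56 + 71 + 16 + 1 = 18*m^2 - 162*m + 18*w^3 + w^2*(45*m - 159) + w*(27*m^2 - 213*m + 102) + 144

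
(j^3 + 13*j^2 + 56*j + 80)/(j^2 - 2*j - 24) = (j^2 + 9*j + 20)/(j - 6)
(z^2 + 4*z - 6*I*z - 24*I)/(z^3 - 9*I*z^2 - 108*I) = (z + 4)/(z^2 - 3*I*z + 18)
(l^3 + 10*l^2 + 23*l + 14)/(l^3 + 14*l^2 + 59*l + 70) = (l + 1)/(l + 5)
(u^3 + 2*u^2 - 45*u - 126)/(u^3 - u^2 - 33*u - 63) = (u + 6)/(u + 3)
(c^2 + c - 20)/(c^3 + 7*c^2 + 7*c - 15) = (c - 4)/(c^2 + 2*c - 3)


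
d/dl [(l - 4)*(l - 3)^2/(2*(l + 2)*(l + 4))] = (l^4 + 12*l^3 - 69*l^2 - 88*l + 480)/(2*(l^4 + 12*l^3 + 52*l^2 + 96*l + 64))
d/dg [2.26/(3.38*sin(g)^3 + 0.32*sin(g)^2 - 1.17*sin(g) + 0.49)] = (-22.9164*sin(g)^2 - 1.4464*sin(g) + 2.6442)*cos(g)/(3.38*sin(g)^3 + 0.32*sin(g)^2 - 1.17*sin(g) + 0.49)^2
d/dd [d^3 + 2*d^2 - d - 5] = 3*d^2 + 4*d - 1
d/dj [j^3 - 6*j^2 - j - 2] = 3*j^2 - 12*j - 1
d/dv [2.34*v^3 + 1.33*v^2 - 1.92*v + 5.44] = 7.02*v^2 + 2.66*v - 1.92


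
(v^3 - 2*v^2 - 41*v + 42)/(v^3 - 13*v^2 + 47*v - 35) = (v + 6)/(v - 5)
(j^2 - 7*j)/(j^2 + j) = (j - 7)/(j + 1)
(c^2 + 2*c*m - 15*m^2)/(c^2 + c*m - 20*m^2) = (c - 3*m)/(c - 4*m)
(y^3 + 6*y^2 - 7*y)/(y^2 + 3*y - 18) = y*(y^2 + 6*y - 7)/(y^2 + 3*y - 18)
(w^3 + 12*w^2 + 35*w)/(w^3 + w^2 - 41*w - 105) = w*(w + 7)/(w^2 - 4*w - 21)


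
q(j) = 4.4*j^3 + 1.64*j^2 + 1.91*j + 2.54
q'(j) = 13.2*j^2 + 3.28*j + 1.91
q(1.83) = 38.49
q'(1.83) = 52.12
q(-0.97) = -1.79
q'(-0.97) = 11.15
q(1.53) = 25.06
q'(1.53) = 37.83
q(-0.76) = 0.10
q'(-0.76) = 7.04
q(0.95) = 9.61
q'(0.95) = 16.94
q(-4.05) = -270.59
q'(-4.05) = 205.14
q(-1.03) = -2.50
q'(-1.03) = 12.54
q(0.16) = 2.91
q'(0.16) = 2.77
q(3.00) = 141.83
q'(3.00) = 130.55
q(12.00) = 7864.82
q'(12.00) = 1942.07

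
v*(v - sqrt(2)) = v^2 - sqrt(2)*v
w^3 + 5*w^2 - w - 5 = (w - 1)*(w + 1)*(w + 5)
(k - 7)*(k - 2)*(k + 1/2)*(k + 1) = k^4 - 15*k^3/2 + k^2 + 33*k/2 + 7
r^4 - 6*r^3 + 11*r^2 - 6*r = r*(r - 3)*(r - 2)*(r - 1)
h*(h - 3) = h^2 - 3*h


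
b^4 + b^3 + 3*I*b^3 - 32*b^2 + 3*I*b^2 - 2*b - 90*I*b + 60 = (b - 5)*(b + 6)*(b + I)*(b + 2*I)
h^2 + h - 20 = (h - 4)*(h + 5)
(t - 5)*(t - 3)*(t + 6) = t^3 - 2*t^2 - 33*t + 90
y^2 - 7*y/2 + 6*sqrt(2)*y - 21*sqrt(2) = (y - 7/2)*(y + 6*sqrt(2))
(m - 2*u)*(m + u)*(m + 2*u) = m^3 + m^2*u - 4*m*u^2 - 4*u^3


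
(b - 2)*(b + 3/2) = b^2 - b/2 - 3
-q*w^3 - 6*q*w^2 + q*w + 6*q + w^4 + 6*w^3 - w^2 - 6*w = (-q + w)*(w - 1)*(w + 1)*(w + 6)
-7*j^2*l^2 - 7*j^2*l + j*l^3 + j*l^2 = l*(-7*j + l)*(j*l + j)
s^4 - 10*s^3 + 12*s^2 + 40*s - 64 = (s - 8)*(s - 2)^2*(s + 2)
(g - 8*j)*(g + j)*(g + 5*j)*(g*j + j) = g^4*j - 2*g^3*j^2 + g^3*j - 43*g^2*j^3 - 2*g^2*j^2 - 40*g*j^4 - 43*g*j^3 - 40*j^4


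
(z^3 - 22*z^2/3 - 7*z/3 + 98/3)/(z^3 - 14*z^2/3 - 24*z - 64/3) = (3*z^2 - 28*z + 49)/(3*z^2 - 20*z - 32)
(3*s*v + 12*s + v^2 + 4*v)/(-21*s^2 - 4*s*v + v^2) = (-v - 4)/(7*s - v)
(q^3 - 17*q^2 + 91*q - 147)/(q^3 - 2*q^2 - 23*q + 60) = (q^2 - 14*q + 49)/(q^2 + q - 20)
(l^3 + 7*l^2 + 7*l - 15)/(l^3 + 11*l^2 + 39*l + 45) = (l - 1)/(l + 3)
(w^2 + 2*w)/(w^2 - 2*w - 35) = w*(w + 2)/(w^2 - 2*w - 35)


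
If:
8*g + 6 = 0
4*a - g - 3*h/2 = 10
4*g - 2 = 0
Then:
No Solution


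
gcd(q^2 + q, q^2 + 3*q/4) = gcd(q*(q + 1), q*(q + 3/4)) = q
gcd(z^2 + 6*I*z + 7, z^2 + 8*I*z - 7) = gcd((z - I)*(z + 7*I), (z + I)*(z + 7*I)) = z + 7*I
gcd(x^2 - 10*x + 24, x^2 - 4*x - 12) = x - 6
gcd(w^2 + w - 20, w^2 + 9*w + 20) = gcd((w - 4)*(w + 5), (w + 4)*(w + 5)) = w + 5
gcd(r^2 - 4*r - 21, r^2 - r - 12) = r + 3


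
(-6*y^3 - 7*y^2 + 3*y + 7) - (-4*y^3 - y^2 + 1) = -2*y^3 - 6*y^2 + 3*y + 6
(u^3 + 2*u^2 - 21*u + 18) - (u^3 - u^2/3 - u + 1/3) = 7*u^2/3 - 20*u + 53/3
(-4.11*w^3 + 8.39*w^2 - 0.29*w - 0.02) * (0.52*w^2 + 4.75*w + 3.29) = -2.1372*w^5 - 15.1597*w^4 + 26.1798*w^3 + 26.2152*w^2 - 1.0491*w - 0.0658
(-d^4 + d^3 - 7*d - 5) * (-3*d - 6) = 3*d^5 + 3*d^4 - 6*d^3 + 21*d^2 + 57*d + 30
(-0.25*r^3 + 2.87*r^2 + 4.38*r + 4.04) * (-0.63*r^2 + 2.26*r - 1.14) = 0.1575*r^5 - 2.3731*r^4 + 4.0118*r^3 + 4.0818*r^2 + 4.1372*r - 4.6056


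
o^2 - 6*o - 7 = (o - 7)*(o + 1)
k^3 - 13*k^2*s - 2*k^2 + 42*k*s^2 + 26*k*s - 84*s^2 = (k - 2)*(k - 7*s)*(k - 6*s)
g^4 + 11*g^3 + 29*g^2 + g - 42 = (g - 1)*(g + 2)*(g + 3)*(g + 7)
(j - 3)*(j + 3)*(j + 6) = j^3 + 6*j^2 - 9*j - 54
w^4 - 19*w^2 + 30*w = w*(w - 3)*(w - 2)*(w + 5)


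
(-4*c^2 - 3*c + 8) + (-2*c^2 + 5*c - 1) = -6*c^2 + 2*c + 7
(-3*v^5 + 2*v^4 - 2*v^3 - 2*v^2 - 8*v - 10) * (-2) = 6*v^5 - 4*v^4 + 4*v^3 + 4*v^2 + 16*v + 20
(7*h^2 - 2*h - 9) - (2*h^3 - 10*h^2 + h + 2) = -2*h^3 + 17*h^2 - 3*h - 11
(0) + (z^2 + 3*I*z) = z^2 + 3*I*z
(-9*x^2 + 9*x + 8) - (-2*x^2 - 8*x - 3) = -7*x^2 + 17*x + 11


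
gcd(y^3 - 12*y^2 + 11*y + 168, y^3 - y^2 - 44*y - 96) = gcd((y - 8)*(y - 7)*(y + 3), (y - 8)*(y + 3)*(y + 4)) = y^2 - 5*y - 24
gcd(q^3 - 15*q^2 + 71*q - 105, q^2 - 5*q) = q - 5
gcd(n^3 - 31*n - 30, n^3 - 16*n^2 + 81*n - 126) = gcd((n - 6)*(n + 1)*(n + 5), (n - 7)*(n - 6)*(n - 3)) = n - 6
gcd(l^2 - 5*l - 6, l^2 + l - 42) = l - 6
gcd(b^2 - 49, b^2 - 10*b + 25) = 1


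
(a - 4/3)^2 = a^2 - 8*a/3 + 16/9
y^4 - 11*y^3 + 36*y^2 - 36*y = y*(y - 6)*(y - 3)*(y - 2)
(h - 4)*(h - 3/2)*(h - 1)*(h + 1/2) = h^4 - 6*h^3 + 33*h^2/4 - h/4 - 3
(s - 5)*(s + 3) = s^2 - 2*s - 15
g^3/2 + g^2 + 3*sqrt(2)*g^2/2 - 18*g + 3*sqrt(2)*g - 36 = (g/2 + 1)*(g - 3*sqrt(2))*(g + 6*sqrt(2))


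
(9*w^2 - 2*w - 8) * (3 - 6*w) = -54*w^3 + 39*w^2 + 42*w - 24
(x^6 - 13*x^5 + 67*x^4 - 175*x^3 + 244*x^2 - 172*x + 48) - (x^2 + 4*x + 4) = x^6 - 13*x^5 + 67*x^4 - 175*x^3 + 243*x^2 - 176*x + 44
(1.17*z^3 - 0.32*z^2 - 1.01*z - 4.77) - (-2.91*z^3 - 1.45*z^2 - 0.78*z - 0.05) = 4.08*z^3 + 1.13*z^2 - 0.23*z - 4.72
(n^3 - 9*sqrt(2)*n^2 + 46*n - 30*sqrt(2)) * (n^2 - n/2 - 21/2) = n^5 - 9*sqrt(2)*n^4 - n^4/2 + 9*sqrt(2)*n^3/2 + 71*n^3/2 - 23*n^2 + 129*sqrt(2)*n^2/2 - 483*n + 15*sqrt(2)*n + 315*sqrt(2)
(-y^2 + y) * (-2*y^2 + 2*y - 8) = 2*y^4 - 4*y^3 + 10*y^2 - 8*y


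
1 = 1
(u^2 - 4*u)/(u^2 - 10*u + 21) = u*(u - 4)/(u^2 - 10*u + 21)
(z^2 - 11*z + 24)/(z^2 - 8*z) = (z - 3)/z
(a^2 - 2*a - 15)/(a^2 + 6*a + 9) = (a - 5)/(a + 3)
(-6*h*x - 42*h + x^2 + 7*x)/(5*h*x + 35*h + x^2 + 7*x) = (-6*h + x)/(5*h + x)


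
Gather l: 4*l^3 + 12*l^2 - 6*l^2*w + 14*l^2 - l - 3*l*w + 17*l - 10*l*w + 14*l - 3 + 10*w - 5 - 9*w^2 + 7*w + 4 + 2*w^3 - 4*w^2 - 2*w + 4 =4*l^3 + l^2*(26 - 6*w) + l*(30 - 13*w) + 2*w^3 - 13*w^2 + 15*w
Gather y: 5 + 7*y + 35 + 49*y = 56*y + 40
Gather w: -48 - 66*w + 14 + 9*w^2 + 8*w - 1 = 9*w^2 - 58*w - 35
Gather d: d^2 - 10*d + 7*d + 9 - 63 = d^2 - 3*d - 54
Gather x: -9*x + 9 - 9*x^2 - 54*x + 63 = -9*x^2 - 63*x + 72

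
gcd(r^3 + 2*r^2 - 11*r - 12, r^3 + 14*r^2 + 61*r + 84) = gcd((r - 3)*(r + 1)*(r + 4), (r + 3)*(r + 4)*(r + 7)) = r + 4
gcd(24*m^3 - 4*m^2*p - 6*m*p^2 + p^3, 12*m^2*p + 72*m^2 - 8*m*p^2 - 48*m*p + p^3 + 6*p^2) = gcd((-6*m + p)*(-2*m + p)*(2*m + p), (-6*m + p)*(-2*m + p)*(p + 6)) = 12*m^2 - 8*m*p + p^2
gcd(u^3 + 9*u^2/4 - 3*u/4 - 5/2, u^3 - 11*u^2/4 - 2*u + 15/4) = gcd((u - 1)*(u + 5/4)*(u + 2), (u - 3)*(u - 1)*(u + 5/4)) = u^2 + u/4 - 5/4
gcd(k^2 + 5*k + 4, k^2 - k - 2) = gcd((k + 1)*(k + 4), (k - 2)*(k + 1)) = k + 1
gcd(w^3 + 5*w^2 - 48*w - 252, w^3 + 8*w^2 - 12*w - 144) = w^2 + 12*w + 36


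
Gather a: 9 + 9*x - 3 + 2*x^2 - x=2*x^2 + 8*x + 6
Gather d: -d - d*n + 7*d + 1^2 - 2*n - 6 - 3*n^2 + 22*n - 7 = d*(6 - n) - 3*n^2 + 20*n - 12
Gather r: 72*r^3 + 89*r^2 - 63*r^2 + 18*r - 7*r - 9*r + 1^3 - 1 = 72*r^3 + 26*r^2 + 2*r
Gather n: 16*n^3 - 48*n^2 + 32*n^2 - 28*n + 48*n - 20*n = 16*n^3 - 16*n^2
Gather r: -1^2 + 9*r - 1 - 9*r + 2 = 0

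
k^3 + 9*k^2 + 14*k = k*(k + 2)*(k + 7)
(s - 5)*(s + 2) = s^2 - 3*s - 10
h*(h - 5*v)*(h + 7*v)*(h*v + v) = h^4*v + 2*h^3*v^2 + h^3*v - 35*h^2*v^3 + 2*h^2*v^2 - 35*h*v^3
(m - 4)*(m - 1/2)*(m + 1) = m^3 - 7*m^2/2 - 5*m/2 + 2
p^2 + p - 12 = (p - 3)*(p + 4)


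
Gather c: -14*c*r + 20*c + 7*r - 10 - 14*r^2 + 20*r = c*(20 - 14*r) - 14*r^2 + 27*r - 10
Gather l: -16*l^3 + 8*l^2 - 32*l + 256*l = -16*l^3 + 8*l^2 + 224*l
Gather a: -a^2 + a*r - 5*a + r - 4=-a^2 + a*(r - 5) + r - 4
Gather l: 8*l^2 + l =8*l^2 + l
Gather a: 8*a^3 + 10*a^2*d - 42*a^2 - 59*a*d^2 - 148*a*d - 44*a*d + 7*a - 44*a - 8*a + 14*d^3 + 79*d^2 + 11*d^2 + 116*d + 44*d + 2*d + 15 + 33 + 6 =8*a^3 + a^2*(10*d - 42) + a*(-59*d^2 - 192*d - 45) + 14*d^3 + 90*d^2 + 162*d + 54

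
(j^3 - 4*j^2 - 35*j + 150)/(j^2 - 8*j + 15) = (j^2 + j - 30)/(j - 3)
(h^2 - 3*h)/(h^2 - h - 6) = h/(h + 2)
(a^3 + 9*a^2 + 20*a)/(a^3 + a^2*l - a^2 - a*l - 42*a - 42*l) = a*(a^2 + 9*a + 20)/(a^3 + a^2*l - a^2 - a*l - 42*a - 42*l)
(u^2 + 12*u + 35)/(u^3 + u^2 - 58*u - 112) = (u + 5)/(u^2 - 6*u - 16)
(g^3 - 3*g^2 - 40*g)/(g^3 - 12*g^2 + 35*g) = (g^2 - 3*g - 40)/(g^2 - 12*g + 35)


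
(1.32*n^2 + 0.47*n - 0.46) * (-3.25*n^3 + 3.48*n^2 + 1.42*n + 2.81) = -4.29*n^5 + 3.0661*n^4 + 5.005*n^3 + 2.7758*n^2 + 0.6675*n - 1.2926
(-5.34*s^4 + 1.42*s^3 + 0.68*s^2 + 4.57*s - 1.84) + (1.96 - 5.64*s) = -5.34*s^4 + 1.42*s^3 + 0.68*s^2 - 1.07*s + 0.12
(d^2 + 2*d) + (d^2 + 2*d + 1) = 2*d^2 + 4*d + 1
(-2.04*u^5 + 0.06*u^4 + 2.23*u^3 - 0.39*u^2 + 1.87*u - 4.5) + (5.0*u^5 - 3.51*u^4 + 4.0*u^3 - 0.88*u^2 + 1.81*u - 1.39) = 2.96*u^5 - 3.45*u^4 + 6.23*u^3 - 1.27*u^2 + 3.68*u - 5.89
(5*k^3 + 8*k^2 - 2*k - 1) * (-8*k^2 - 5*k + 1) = -40*k^5 - 89*k^4 - 19*k^3 + 26*k^2 + 3*k - 1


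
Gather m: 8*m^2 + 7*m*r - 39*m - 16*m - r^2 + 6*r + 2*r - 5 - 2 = 8*m^2 + m*(7*r - 55) - r^2 + 8*r - 7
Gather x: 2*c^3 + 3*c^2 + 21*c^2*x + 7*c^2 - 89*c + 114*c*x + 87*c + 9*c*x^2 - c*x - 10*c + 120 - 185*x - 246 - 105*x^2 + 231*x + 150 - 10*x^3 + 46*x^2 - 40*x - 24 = 2*c^3 + 10*c^2 - 12*c - 10*x^3 + x^2*(9*c - 59) + x*(21*c^2 + 113*c + 6)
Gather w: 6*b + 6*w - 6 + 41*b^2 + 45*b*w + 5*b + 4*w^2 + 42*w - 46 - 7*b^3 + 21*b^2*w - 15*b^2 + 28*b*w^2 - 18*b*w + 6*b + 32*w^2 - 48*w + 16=-7*b^3 + 26*b^2 + 17*b + w^2*(28*b + 36) + w*(21*b^2 + 27*b) - 36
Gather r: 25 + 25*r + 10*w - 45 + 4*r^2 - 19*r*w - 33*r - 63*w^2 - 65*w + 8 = 4*r^2 + r*(-19*w - 8) - 63*w^2 - 55*w - 12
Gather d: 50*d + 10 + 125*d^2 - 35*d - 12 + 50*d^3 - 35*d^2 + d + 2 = 50*d^3 + 90*d^2 + 16*d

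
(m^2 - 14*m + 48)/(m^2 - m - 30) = (m - 8)/(m + 5)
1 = 1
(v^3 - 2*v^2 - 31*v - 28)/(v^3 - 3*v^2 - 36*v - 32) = (v - 7)/(v - 8)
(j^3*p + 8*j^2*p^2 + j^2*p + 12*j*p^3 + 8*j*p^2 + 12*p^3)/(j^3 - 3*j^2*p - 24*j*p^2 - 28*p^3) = p*(-j^2 - 6*j*p - j - 6*p)/(-j^2 + 5*j*p + 14*p^2)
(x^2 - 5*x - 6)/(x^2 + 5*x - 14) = (x^2 - 5*x - 6)/(x^2 + 5*x - 14)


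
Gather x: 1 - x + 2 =3 - x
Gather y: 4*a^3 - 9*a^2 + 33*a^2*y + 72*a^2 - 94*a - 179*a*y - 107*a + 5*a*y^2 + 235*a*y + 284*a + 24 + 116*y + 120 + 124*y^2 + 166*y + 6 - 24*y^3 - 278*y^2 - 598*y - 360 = 4*a^3 + 63*a^2 + 83*a - 24*y^3 + y^2*(5*a - 154) + y*(33*a^2 + 56*a - 316) - 210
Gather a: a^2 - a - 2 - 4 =a^2 - a - 6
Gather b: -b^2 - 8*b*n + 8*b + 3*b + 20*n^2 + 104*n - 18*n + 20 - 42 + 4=-b^2 + b*(11 - 8*n) + 20*n^2 + 86*n - 18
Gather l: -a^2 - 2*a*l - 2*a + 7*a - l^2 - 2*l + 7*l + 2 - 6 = -a^2 + 5*a - l^2 + l*(5 - 2*a) - 4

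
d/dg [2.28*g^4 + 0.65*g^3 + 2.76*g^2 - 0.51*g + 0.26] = 9.12*g^3 + 1.95*g^2 + 5.52*g - 0.51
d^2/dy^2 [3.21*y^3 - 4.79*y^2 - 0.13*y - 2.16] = 19.26*y - 9.58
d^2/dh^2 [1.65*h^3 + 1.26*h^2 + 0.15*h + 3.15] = 9.9*h + 2.52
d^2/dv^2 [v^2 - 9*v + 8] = 2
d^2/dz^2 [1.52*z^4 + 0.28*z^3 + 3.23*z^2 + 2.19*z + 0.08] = 18.24*z^2 + 1.68*z + 6.46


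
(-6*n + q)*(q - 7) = -6*n*q + 42*n + q^2 - 7*q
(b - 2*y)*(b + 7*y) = b^2 + 5*b*y - 14*y^2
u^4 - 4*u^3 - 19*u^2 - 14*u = u*(u - 7)*(u + 1)*(u + 2)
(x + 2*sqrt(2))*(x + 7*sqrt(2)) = x^2 + 9*sqrt(2)*x + 28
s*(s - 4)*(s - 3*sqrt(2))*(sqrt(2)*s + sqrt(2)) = sqrt(2)*s^4 - 6*s^3 - 3*sqrt(2)*s^3 - 4*sqrt(2)*s^2 + 18*s^2 + 24*s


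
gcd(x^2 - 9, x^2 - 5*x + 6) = x - 3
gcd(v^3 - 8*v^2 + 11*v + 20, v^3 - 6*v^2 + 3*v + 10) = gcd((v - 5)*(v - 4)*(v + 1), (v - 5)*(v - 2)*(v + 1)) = v^2 - 4*v - 5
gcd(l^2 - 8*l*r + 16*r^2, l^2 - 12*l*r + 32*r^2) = -l + 4*r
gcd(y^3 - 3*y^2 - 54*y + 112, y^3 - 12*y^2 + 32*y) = y - 8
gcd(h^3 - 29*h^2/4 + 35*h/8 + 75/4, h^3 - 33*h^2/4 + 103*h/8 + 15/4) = h^2 - 17*h/2 + 15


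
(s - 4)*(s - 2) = s^2 - 6*s + 8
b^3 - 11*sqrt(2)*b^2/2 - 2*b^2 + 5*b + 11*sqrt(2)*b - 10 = (b - 2)*(b - 5*sqrt(2))*(b - sqrt(2)/2)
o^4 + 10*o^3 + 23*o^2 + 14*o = o*(o + 1)*(o + 2)*(o + 7)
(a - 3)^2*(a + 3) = a^3 - 3*a^2 - 9*a + 27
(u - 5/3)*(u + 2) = u^2 + u/3 - 10/3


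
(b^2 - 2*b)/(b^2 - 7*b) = (b - 2)/(b - 7)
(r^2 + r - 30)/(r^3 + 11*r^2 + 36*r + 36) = (r - 5)/(r^2 + 5*r + 6)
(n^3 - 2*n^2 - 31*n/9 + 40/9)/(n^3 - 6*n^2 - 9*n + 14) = (n^2 - n - 40/9)/(n^2 - 5*n - 14)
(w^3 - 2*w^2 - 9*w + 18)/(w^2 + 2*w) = (w^3 - 2*w^2 - 9*w + 18)/(w*(w + 2))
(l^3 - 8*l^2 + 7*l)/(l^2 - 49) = l*(l - 1)/(l + 7)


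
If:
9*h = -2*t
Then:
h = -2*t/9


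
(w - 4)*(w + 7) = w^2 + 3*w - 28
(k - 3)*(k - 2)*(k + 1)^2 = k^4 - 3*k^3 - 3*k^2 + 7*k + 6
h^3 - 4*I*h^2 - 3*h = h*(h - 3*I)*(h - I)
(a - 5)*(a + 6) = a^2 + a - 30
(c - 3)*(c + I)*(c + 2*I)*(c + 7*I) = c^4 - 3*c^3 + 10*I*c^3 - 23*c^2 - 30*I*c^2 + 69*c - 14*I*c + 42*I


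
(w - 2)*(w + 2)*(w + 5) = w^3 + 5*w^2 - 4*w - 20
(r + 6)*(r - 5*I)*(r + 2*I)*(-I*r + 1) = -I*r^4 - 2*r^3 - 6*I*r^3 - 12*r^2 - 13*I*r^2 + 10*r - 78*I*r + 60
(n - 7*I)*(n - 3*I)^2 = n^3 - 13*I*n^2 - 51*n + 63*I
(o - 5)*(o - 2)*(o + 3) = o^3 - 4*o^2 - 11*o + 30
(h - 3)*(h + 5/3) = h^2 - 4*h/3 - 5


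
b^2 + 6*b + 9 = (b + 3)^2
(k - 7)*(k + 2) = k^2 - 5*k - 14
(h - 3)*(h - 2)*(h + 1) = h^3 - 4*h^2 + h + 6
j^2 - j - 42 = (j - 7)*(j + 6)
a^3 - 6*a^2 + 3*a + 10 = (a - 5)*(a - 2)*(a + 1)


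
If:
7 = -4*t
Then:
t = -7/4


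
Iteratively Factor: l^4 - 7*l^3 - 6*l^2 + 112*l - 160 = (l - 5)*(l^3 - 2*l^2 - 16*l + 32) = (l - 5)*(l + 4)*(l^2 - 6*l + 8) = (l - 5)*(l - 4)*(l + 4)*(l - 2)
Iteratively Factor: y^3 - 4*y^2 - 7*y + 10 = (y - 5)*(y^2 + y - 2) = (y - 5)*(y - 1)*(y + 2)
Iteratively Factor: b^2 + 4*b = (b + 4)*(b)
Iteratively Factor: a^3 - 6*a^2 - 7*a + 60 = (a + 3)*(a^2 - 9*a + 20) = (a - 5)*(a + 3)*(a - 4)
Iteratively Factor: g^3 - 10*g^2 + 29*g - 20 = (g - 5)*(g^2 - 5*g + 4) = (g - 5)*(g - 4)*(g - 1)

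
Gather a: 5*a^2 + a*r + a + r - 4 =5*a^2 + a*(r + 1) + r - 4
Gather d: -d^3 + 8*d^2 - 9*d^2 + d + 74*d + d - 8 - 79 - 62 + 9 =-d^3 - d^2 + 76*d - 140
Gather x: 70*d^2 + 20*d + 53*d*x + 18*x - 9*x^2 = 70*d^2 + 20*d - 9*x^2 + x*(53*d + 18)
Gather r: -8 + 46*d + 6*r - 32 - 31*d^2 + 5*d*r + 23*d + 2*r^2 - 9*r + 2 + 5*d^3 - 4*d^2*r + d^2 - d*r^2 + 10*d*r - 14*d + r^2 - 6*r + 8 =5*d^3 - 30*d^2 + 55*d + r^2*(3 - d) + r*(-4*d^2 + 15*d - 9) - 30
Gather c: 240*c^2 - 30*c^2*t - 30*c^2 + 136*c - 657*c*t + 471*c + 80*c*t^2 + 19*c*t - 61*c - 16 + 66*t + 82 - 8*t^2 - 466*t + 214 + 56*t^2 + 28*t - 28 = c^2*(210 - 30*t) + c*(80*t^2 - 638*t + 546) + 48*t^2 - 372*t + 252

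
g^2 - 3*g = g*(g - 3)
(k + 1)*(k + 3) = k^2 + 4*k + 3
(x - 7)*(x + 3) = x^2 - 4*x - 21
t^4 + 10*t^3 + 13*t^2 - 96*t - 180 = (t - 3)*(t + 2)*(t + 5)*(t + 6)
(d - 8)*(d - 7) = d^2 - 15*d + 56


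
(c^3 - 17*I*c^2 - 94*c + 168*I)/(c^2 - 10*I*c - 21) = (c^2 - 10*I*c - 24)/(c - 3*I)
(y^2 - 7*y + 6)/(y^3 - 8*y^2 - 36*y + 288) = (y - 1)/(y^2 - 2*y - 48)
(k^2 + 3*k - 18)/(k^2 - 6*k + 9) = (k + 6)/(k - 3)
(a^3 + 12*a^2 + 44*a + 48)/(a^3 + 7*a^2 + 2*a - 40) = (a^2 + 8*a + 12)/(a^2 + 3*a - 10)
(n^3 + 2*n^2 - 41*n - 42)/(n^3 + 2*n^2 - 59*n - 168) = (n^2 - 5*n - 6)/(n^2 - 5*n - 24)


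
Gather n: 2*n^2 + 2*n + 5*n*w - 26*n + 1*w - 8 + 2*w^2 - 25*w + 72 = 2*n^2 + n*(5*w - 24) + 2*w^2 - 24*w + 64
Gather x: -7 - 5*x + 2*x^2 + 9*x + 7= 2*x^2 + 4*x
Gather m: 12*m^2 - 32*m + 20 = 12*m^2 - 32*m + 20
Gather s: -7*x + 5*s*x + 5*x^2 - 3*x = 5*s*x + 5*x^2 - 10*x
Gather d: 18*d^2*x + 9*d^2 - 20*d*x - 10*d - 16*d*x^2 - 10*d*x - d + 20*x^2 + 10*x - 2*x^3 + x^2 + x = d^2*(18*x + 9) + d*(-16*x^2 - 30*x - 11) - 2*x^3 + 21*x^2 + 11*x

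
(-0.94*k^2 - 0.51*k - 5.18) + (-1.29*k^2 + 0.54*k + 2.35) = -2.23*k^2 + 0.03*k - 2.83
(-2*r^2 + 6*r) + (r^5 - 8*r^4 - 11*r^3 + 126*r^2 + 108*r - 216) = r^5 - 8*r^4 - 11*r^3 + 124*r^2 + 114*r - 216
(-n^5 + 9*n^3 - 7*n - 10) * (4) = -4*n^5 + 36*n^3 - 28*n - 40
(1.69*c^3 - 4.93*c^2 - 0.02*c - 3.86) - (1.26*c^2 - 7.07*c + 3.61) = 1.69*c^3 - 6.19*c^2 + 7.05*c - 7.47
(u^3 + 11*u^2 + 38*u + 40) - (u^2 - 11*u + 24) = u^3 + 10*u^2 + 49*u + 16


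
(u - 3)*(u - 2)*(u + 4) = u^3 - u^2 - 14*u + 24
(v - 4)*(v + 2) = v^2 - 2*v - 8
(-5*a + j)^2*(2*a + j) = 50*a^3 + 5*a^2*j - 8*a*j^2 + j^3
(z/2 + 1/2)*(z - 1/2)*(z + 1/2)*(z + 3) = z^4/2 + 2*z^3 + 11*z^2/8 - z/2 - 3/8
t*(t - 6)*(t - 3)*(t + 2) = t^4 - 7*t^3 + 36*t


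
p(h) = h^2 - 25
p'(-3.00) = -6.00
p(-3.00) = -16.00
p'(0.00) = 0.00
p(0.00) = -25.00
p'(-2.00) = -4.00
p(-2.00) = -21.00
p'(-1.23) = -2.46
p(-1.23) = -23.49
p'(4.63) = 9.26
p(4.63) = -3.56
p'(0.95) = 1.90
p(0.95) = -24.10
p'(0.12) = 0.24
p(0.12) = -24.99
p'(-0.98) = -1.96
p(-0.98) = -24.04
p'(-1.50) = -3.00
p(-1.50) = -22.75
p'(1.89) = 3.78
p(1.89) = -21.43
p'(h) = 2*h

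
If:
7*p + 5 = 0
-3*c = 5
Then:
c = -5/3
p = -5/7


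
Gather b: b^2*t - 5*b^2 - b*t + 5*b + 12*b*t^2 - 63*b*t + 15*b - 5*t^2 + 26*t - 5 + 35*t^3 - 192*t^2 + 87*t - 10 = b^2*(t - 5) + b*(12*t^2 - 64*t + 20) + 35*t^3 - 197*t^2 + 113*t - 15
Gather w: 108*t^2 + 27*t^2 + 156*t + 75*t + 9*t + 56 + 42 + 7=135*t^2 + 240*t + 105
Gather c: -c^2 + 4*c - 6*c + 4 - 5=-c^2 - 2*c - 1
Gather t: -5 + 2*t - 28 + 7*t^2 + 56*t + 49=7*t^2 + 58*t + 16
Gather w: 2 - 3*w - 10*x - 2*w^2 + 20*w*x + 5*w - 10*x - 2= -2*w^2 + w*(20*x + 2) - 20*x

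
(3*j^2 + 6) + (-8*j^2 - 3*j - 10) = -5*j^2 - 3*j - 4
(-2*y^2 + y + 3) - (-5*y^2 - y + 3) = 3*y^2 + 2*y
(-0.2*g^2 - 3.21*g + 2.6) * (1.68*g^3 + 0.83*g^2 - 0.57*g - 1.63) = -0.336*g^5 - 5.5588*g^4 + 1.8177*g^3 + 4.3137*g^2 + 3.7503*g - 4.238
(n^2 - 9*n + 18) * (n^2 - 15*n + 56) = n^4 - 24*n^3 + 209*n^2 - 774*n + 1008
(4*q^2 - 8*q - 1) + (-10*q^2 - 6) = -6*q^2 - 8*q - 7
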